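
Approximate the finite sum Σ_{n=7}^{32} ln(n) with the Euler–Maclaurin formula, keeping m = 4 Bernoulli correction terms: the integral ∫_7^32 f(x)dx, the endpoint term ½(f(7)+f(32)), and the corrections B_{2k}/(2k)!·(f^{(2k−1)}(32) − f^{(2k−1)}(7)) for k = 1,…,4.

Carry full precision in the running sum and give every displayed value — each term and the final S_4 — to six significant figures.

S_4 ≈ 74.9787

The integral term ∫_7^32 ln(x) dx = 72.2822.
Boundary: ½(f(7) + f(32)) = ½(1.94591 + 3.46574) = 2.70582.
So far: 74.9880.
k=1: B_{2}/(2)! × [f^{(1)}(32) − f^{(1)}(7)] = 1/12 × (0.0312500 − 0.142857) = -0.00930060.
After k=1: 74.9787.
k=2: B_{4}/(4)! × [f^{(3)}(32) − f^{(3)}(7)] = −1/720 × (6.10352e-05 − 0.00583090) = 8.01371e-06.
After k=2: 74.9787.
k=3: B_{6}/(6)! × [f^{(5)}(32) − f^{(5)}(7)] = 1/30240 × (7.15256e-07 − 0.00142798) = -4.71978e-08.
After k=3: 74.9787.
k=4: B_{8}/(8)! × [f^{(7)}(32) − f^{(7)}(7)] = −1/1209600 × (2.09548e-08 − 0.000874271) = 7.22760e-10.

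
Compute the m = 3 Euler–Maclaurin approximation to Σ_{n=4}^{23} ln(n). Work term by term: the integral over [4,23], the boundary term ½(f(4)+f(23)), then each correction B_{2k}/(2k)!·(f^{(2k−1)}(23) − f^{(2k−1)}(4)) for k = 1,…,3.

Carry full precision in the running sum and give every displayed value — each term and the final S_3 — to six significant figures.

S_3 ≈ 49.8149

The integral term ∫_4^23 ln(x) dx = 47.5712.
½[f(4) + f(23)] = ½[1.38629 + 3.13549] = 2.26089.
Running total after boundary: 49.8321.
k=1: B_{2}/(2)! × [f^{(1)}(23) − f^{(1)}(4)] = 1/12 × (0.0434783 − 0.250000) = -0.0172101.
Running total after k=1: 49.8149.
k=2: B_{4}/(4)! × [f^{(3)}(23) − f^{(3)}(4)] = −1/720 × (0.000164379 − 0.0312500) = 4.31745e-05.
Running total after k=2: 49.8149.
k=3: B_{6}/(6)! × [f^{(5)}(23) − f^{(5)}(4)] = 1/30240 × (3.72883e-06 − 0.0234375) = -7.74926e-07.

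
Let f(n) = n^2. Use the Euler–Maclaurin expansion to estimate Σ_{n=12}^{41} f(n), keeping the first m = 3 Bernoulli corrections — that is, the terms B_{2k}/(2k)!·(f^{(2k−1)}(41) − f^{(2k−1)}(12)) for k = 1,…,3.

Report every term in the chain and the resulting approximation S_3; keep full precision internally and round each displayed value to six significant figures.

S_3 ≈ 23315.0

The integral term ∫_12^41 x^2 dx = 22397.7.
Endpoint term: (f(12) + f(41))/2 = (144.000 + 1681.00)/2 = 912.500.
Integral + boundary = 23310.2.
Order-1 term: 1/12 · (82.0000 − 24.0000) = 4.83333.
After k=1: 23315.0.
Order-2 term: −1/720 · (0.00000 − 0.00000) = 0.00000.
After k=2: 23315.0.
Order-3 term: 1/30240 · (0.00000 − 0.00000) = 0.00000.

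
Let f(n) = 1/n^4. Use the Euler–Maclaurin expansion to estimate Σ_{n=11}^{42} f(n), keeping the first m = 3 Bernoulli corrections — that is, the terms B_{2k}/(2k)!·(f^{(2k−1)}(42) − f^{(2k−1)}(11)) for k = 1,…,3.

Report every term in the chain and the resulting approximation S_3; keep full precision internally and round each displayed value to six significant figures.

∫_11^42 1/x^4 dx evaluates to 0.000245939.
Boundary: ½(f(11) + f(42)) = ½(6.83013e-05 + 3.21368e-07) = 3.43114e-05.
So far: 0.000280250.
Correction k=1: B_{2}/2! · (f^{(1)}(42) − f^{(1)}(11)) = 1/12 · (-3.06065e-08 − (-2.48369e-05)) = 2.06719e-06.
Running total after k=1: 0.000282318.
Correction k=2: B_{4}/4! · (f^{(3)}(42) − f^{(3)}(11)) = −1/720 · (-5.20519e-10 − (-6.15790e-06)) = -8.55191e-09.
Running total after k=2: 0.000282309.
Correction k=3: B_{6}/6! · (f^{(5)}(42) − f^{(5)}(11)) = 1/30240 · (-1.65244e-11 − (-2.84994e-06)) = 9.42434e-11.

S_3 ≈ 0.000282309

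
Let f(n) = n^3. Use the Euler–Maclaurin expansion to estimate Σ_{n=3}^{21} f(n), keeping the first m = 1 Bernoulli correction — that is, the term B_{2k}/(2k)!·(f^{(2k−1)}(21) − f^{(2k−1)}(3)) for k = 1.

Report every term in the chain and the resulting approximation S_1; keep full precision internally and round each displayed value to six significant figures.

∫_3^21 x^3 dx evaluates to 48600.0.
Boundary: ½(f(3) + f(21)) = ½(27.0000 + 9261.00) = 4644.00.
So far: 53244.0.
k=1: B_{2}/(2)! × [f^{(1)}(21) − f^{(1)}(3)] = 1/12 × (1323.00 − 27.0000) = 108.000.

S_1 ≈ 53352.0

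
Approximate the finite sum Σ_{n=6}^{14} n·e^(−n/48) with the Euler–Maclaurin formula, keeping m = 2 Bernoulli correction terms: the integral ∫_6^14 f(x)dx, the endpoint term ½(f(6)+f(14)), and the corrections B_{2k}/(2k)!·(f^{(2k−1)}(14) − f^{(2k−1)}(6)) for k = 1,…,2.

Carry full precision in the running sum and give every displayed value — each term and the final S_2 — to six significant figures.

S_2 ≈ 72.1643

Integral: ∫_6^14 x·e^(−x/48) dx = 64.3079.
½[f(6) + f(14)] = ½[5.29498 + 10.4582] = 7.87661.
So far: 72.1845.
k=1: B_{2}/(2)! × [f^{(1)}(14) − f^{(1)}(6)] = 1/12 × (0.529137 − 0.772185) = -0.0202539.
Running total after k=1: 72.1642.
k=2: B_{4}/(4)! × [f^{(3)}(14) − f^{(3)}(6)] = −1/720 × (0.000878113 − 0.00110121) = 3.09851e-07.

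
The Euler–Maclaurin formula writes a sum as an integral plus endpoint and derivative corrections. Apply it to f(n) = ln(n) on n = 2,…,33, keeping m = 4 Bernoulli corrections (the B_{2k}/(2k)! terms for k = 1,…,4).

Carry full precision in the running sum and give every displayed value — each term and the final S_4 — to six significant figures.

S_4 ≈ 85.0545

∫_2^33 ln(x) dx evaluates to 82.9985.
Boundary: ½(f(2) + f(33)) = ½(0.693147 + 3.49651) = 2.09483.
So far: 85.0933.
k=1: B_{2}/(2)! × [f^{(1)}(33) − f^{(1)}(2)] = 1/12 × (0.0303030 − 0.500000) = -0.0391414.
Partial sum through k=1: 85.0541.
k=2: B_{4}/(4)! × [f^{(3)}(33) − f^{(3)}(2)] = −1/720 × (5.56529e-05 − 0.250000) = 0.000347145.
Partial sum through k=2: 85.0545.
k=3: B_{6}/(6)! × [f^{(5)}(33) − f^{(5)}(2)] = 1/30240 × (6.13256e-07 − 0.750000) = -2.48016e-05.
Partial sum through k=3: 85.0545.
k=4: B_{8}/(8)! × [f^{(7)}(33) − f^{(7)}(2)] = −1/1209600 × (1.68941e-08 − 5.62500) = 4.65030e-06.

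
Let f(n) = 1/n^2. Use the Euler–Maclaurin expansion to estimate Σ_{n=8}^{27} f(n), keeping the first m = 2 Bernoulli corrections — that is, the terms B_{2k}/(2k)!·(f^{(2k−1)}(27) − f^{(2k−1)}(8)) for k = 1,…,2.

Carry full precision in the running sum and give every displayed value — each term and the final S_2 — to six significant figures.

The integral term ∫_8^27 1/x^2 dx = 0.0879630.
Endpoint term: (f(8) + f(27))/2 = (0.0156250 + 0.00137174)/2 = 0.00849837.
Integral + boundary = 0.0964613.
Order-1 term: 1/12 · (-0.000101611 − (-0.00390625)) = 0.000317053.
Partial sum through k=1: 0.0967784.
Order-2 term: −1/720 · (-1.67260e-06 − (-0.000732422)) = -1.01493e-06.

S_2 ≈ 0.0967774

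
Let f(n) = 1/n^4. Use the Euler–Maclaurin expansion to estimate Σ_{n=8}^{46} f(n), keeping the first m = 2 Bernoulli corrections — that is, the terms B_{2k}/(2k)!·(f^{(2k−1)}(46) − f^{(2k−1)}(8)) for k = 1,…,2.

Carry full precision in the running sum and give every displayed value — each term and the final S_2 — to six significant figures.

The integral term ∫_8^46 1/x^4 dx = 0.000647617.
Endpoint term: (f(8) + f(46))/2 = (0.000244141 + 2.23341e-07)/2 = 0.000122182.
So far: 0.000769799.
k=1: B_{2}/(2)! × [f^{(1)}(46) − f^{(1)}(8)] = 1/12 × (-1.94210e-08 − (-0.000122070)) = 1.01709e-05.
Running total after k=1: 0.000779970.
k=2: B_{4}/(4)! × [f^{(3)}(46) − f^{(3)}(8)] = −1/720 × (-2.75345e-10 − (-5.72205e-05)) = -7.94725e-08.

S_2 ≈ 0.000779891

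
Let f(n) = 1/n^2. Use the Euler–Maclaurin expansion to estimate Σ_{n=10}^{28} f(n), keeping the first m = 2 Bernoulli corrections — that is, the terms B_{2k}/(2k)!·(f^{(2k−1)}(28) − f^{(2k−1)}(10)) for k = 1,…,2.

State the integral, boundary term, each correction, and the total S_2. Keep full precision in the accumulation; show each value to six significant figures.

∫_10^28 1/x^2 dx evaluates to 0.0642857.
Endpoint term: (f(10) + f(28))/2 = (0.0100000 + 0.00127551)/2 = 0.00563776.
Integral + boundary = 0.0699235.
k=1: B_{2}/(2)! × [f^{(1)}(28) − f^{(1)}(10)] = 1/12 × (-9.11079e-05 − (-0.00200000)) = 0.000159074.
After k=1: 0.0700825.
k=2: B_{4}/(4)! × [f^{(3)}(28) − f^{(3)}(10)] = −1/720 × (-1.39451e-06 − (-0.000240000)) = -3.31397e-07.

S_2 ≈ 0.0700822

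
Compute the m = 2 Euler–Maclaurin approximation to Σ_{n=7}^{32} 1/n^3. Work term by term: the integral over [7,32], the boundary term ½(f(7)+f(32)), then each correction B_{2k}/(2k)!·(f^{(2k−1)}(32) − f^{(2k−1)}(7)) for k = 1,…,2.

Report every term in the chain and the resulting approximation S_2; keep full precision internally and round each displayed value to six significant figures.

The integral term ∫_7^32 1/x^3 dx = 0.00971580.
½[f(7) + f(32)] = ½[0.00291545 + 3.05176e-05] = 0.00147298.
Running total after boundary: 0.0111888.
Correction k=1: B_{2}/2! · (f^{(1)}(32) − f^{(1)}(7)) = 1/12 · (-2.86102e-06 − (-0.00124948)) = 0.000103885.
After k=1: 0.0112927.
Correction k=2: B_{4}/4! · (f^{(3)}(32) − f^{(3)}(7)) = −1/720 · (-5.58794e-08 − (-0.000509992)) = -7.08244e-07.

S_2 ≈ 0.0112920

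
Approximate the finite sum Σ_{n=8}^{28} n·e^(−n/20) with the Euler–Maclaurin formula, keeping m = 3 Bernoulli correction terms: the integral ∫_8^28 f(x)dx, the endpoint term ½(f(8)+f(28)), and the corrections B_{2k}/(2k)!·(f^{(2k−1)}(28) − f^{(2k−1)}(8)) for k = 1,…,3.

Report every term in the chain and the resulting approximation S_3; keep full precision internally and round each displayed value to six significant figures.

∫_8^28 x·e^(−x/20) dx evaluates to 138.646.
Boundary: ½(f(8) + f(28)) = ½(5.36256 + 6.90471) = 6.13364.
So far: 144.780.
k=1: B_{2}/(2)! × [f^{(1)}(28) − f^{(1)}(8)] = 1/12 × (-0.0986388 − 0.402192) = -0.0417359.
Partial sum through k=1: 144.738.
k=2: B_{4}/(4)! × [f^{(3)}(28) − f^{(3)}(8)] = −1/720 × (0.000986388 − 0.00435708) = 4.68152e-06.
Partial sum through k=2: 144.738.
k=3: B_{6}/(6)! × [f^{(5)}(28) − f^{(5)}(8)] = 1/30240 × (5.54843e-06 − 1.92717e-05) = -4.53812e-10.

S_3 ≈ 144.738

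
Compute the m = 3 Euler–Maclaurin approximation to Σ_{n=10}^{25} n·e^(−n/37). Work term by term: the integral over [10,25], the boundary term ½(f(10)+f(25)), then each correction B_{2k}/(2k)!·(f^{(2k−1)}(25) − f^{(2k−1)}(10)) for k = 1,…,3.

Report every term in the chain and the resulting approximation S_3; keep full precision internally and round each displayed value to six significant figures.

Integral: ∫_10^25 x·e^(−x/37) dx = 159.942.
Boundary: ½(f(10) + f(25)) = ½(7.63173 + 12.7203) = 10.1760.
Integral + boundary = 170.118.
Order-1 term: 1/12 · (0.165020 − 0.556910) = -0.0326575.
Partial sum through k=1: 170.086.
Order-2 term: −1/720 · (0.000863875 − 0.00152174) = 9.13695e-07.
Partial sum through k=2: 170.086.
Order-3 term: 1/30240 · (1.17400e-06 − 1.92598e-06) = -2.48671e-11.

S_3 ≈ 170.086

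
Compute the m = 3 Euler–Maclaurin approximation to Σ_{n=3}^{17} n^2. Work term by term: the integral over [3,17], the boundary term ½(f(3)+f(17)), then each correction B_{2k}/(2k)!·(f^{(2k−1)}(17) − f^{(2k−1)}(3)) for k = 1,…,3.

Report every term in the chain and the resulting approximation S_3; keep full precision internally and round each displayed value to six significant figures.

∫_3^17 x^2 dx evaluates to 1628.67.
½[f(3) + f(17)] = ½[9.00000 + 289.000] = 149.000.
So far: 1777.67.
k=1: B_{2}/(2)! × [f^{(1)}(17) − f^{(1)}(3)] = 1/12 × (34.0000 − 6.00000) = 2.33333.
Running total after k=1: 1780.00.
k=2: B_{4}/(4)! × [f^{(3)}(17) − f^{(3)}(3)] = −1/720 × (0.00000 − 0.00000) = 0.00000.
Running total after k=2: 1780.00.
k=3: B_{6}/(6)! × [f^{(5)}(17) − f^{(5)}(3)] = 1/30240 × (0.00000 − 0.00000) = 0.00000.

S_3 ≈ 1780.00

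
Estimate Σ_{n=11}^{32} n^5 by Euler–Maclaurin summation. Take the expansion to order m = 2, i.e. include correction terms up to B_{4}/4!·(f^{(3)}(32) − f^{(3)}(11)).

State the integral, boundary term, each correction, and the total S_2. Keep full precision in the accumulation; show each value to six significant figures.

S_2 ≈ 1.95950e+08

∫_11^32 x^5 dx evaluates to 1.78662e+08.
Endpoint term: (f(11) + f(32))/2 = (161051 + 3.35544e+07)/2 = 1.68577e+07.
Running total after boundary: 1.95519e+08.
Order-1 term: 1/12 · (5.24288e+06 − 73205.0) = 430806.
Partial sum through k=1: 1.95950e+08.
Order-2 term: −1/720 · (61440.0 − 7260.00) = -75.2500.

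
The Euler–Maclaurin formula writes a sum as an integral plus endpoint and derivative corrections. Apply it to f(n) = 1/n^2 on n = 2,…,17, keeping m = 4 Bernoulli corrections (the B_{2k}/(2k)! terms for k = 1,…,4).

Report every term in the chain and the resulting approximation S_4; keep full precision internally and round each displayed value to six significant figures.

∫_2^17 1/x^2 dx evaluates to 0.441176.
½[f(2) + f(17)] = ½[0.250000 + 0.00346021] = 0.126730.
Running total after boundary: 0.567907.
Order-1 term: 1/12 · (-0.000407083 − (-0.250000)) = 0.0207994.
Partial sum through k=1: 0.588706.
Order-2 term: −1/720 · (-1.69031e-05 − (-0.750000)) = -0.00104164.
Partial sum through k=2: 0.587664.
Order-3 term: 1/30240 · (-1.75465e-06 − (-5.62500)) = 0.000186012.
Partial sum through k=3: 0.587850.
Order-4 term: −1/1209600 · (-3.40001e-07 − (-78.7500)) = -6.51042e-05.

S_4 ≈ 0.587785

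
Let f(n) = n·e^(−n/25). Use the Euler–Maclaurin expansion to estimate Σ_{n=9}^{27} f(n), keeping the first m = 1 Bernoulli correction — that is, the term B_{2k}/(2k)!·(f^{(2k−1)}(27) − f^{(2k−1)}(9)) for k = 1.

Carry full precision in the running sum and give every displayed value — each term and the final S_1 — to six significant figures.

S_1 ≈ 159.235

∫_9^27 x·e^(−x/25) dx evaluates to 151.551.
Boundary: ½(f(9) + f(27)) = ½(6.27909 + 9.16908) = 7.72408.
Running total after boundary: 159.275.
k=1: B_{2}/(2)! × [f^{(1)}(27) − f^{(1)}(9)] = 1/12 × (-0.0271676 − 0.446513) = -0.0394734.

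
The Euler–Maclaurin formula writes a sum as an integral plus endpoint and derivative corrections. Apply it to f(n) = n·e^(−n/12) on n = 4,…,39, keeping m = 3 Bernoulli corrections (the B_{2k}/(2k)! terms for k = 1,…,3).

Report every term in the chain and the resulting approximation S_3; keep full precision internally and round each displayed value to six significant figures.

S_3 ≈ 115.986

∫_4^39 x·e^(−x/12) dx evaluates to 113.844.
½[f(4) + f(39)] = ½[2.86613 + 1.51219] = 2.18916.
So far: 116.033.
Order-1 term: 1/12 · (-0.0872420 − 0.477688) = -0.0470775.
Partial sum through k=1: 115.986.
Order-2 term: −1/720 · (-6.73163e-05 − 0.0132691) = 1.85228e-05.
Partial sum through k=2: 115.986.
Order-3 term: 1/30240 · (3.27232e-06 − 0.000161256) = -5.22434e-09.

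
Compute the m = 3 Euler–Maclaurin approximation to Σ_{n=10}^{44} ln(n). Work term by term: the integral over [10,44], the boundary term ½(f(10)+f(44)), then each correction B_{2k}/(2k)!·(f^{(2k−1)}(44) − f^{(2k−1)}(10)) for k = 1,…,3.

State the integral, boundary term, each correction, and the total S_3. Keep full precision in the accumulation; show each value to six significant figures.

S_3 ≈ 112.515

∫_10^44 ln(x) dx evaluates to 109.478.
Boundary: ½(f(10) + f(44)) = ½(2.30259 + 3.78419) = 3.04339.
So far: 112.522.
Correction k=1: B_{2}/2! · (f^{(1)}(44) − f^{(1)}(10)) = 1/12 · (0.0227273 − 0.100000) = -0.00643939.
After k=1: 112.515.
Correction k=2: B_{4}/4! · (f^{(3)}(44) − f^{(3)}(10)) = −1/720 · (2.34786e-05 − 0.00200000) = 2.74517e-06.
After k=2: 112.515.
Correction k=3: B_{6}/6! · (f^{(5)}(44) − f^{(5)}(10)) = 1/30240 · (1.45528e-07 − 0.000240000) = -7.93170e-09.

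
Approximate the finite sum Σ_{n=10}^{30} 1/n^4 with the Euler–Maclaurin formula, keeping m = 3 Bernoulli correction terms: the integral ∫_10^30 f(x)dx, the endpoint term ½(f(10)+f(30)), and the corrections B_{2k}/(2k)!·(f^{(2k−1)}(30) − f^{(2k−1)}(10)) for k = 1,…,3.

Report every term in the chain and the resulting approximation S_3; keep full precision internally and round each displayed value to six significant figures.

∫_10^30 1/x^4 dx evaluates to 0.000320988.
Boundary: ½(f(10) + f(30)) = ½(0.000100000 + 1.23457e-06) = 5.06173e-05.
Running total after boundary: 0.000371605.
k=1: B_{2}/(2)! × [f^{(1)}(30) − f^{(1)}(10)] = 1/12 × (-1.64609e-07 − (-4.00000e-05)) = 3.31962e-06.
After k=1: 0.000374925.
k=2: B_{4}/(4)! × [f^{(3)}(30) − f^{(3)}(10)] = −1/720 × (-5.48697e-09 − (-1.20000e-05)) = -1.66590e-08.
After k=2: 0.000374908.
k=3: B_{6}/(6)! × [f^{(5)}(30) − f^{(5)}(10)] = 1/30240 × (-3.41411e-10 − (-6.72000e-06)) = 2.22211e-10.

S_3 ≈ 0.000374908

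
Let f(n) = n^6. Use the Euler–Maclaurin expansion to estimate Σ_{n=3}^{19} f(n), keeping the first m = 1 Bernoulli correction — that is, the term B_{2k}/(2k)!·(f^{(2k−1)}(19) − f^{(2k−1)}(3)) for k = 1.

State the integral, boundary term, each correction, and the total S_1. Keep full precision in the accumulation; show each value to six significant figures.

Integral: ∫_3^19 x^6 dx = 1.27696e+08.
½[f(3) + f(19)] = ½[729.000 + 4.70459e+07] = 2.35233e+07.
Integral + boundary = 1.51219e+08.
Order-1 term: 1/12 · (1.48566e+07 − 1458.00) = 1.23793e+06.

S_1 ≈ 1.52457e+08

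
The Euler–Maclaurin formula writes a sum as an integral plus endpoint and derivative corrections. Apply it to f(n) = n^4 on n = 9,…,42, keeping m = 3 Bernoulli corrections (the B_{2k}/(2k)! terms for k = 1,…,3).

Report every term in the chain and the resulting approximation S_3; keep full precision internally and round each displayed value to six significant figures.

S_3 ≈ 2.77100e+07

The integral term ∫_9^42 x^4 dx = 2.61264e+07.
Boundary: ½(f(9) + f(42)) = ½(6561.00 + 3.11170e+06) = 1.55913e+06.
Integral + boundary = 2.76856e+07.
Correction k=1: B_{2}/2! · (f^{(1)}(42) − f^{(1)}(9)) = 1/12 · (296352 − 2916.00) = 24453.0.
Running total after k=1: 2.77100e+07.
Correction k=2: B_{4}/4! · (f^{(3)}(42) − f^{(3)}(9)) = −1/720 · (1008.00 − 216.000) = -1.10000.
Running total after k=2: 2.77100e+07.
Correction k=3: B_{6}/6! · (f^{(5)}(42) − f^{(5)}(9)) = 1/30240 · (0.00000 − 0.00000) = 0.00000.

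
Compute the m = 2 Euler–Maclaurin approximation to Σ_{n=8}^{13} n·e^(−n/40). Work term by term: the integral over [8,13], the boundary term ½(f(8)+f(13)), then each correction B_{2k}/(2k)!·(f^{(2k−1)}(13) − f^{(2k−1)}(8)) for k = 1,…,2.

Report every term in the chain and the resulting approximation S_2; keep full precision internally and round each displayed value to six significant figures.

The integral term ∫_8^13 x·e^(−x/40) dx = 40.2051.
Boundary: ½(f(8) + f(13)) = ½(6.54985 + 9.39286) = 7.97135.
Integral + boundary = 48.1764.
k=1: B_{2}/(2)! × [f^{(1)}(13) − f^{(1)}(8)] = 1/12 × (0.487706 − 0.654985) = -0.0139399.
Partial sum through k=1: 48.1625.
k=2: B_{4}/(4)! × [f^{(3)}(13) − f^{(3)}(8)] = −1/720 × (0.00120798 − 0.00143278) = 3.12227e-07.

S_2 ≈ 48.1625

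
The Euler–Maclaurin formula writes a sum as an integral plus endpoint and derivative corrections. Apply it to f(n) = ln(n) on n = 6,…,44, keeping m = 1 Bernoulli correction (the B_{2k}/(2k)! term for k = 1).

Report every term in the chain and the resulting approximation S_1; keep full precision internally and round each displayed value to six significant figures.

The integral term ∫_6^44 ln(x) dx = 117.754.
½[f(6) + f(44)] = ½[1.79176 + 3.78419] = 2.78797.
So far: 120.542.
Order-1 term: 1/12 · (0.0227273 − 0.166667) = -0.0119949.

S_1 ≈ 120.530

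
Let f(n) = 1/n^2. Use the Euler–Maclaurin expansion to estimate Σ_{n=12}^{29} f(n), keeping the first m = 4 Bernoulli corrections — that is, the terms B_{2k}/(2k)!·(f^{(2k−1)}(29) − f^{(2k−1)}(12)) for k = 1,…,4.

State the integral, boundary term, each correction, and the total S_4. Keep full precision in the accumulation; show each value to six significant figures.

S_4 ≈ 0.0530068

∫_12^29 1/x^2 dx evaluates to 0.0488506.
½[f(12) + f(29)] = ½[0.00694444 + 0.00118906] = 0.00406675.
Running total after boundary: 0.0529173.
Order-1 term: 1/12 · (-8.20042e-05 − (-0.00115741)) = 8.96169e-05.
Running total after k=1: 0.0530069.
Order-2 term: −1/720 · (-1.17010e-06 − (-9.64506e-05)) = -1.32334e-07.
Running total after k=2: 0.0530068.
Order-3 term: 1/30240 · (-4.17394e-08 − (-2.00939e-05)) = 6.63100e-10.
Running total after k=3: 0.0530068.
Order-4 term: −1/1209600 · (-2.77932e-09 − (-7.81429e-06)) = -6.45793e-12.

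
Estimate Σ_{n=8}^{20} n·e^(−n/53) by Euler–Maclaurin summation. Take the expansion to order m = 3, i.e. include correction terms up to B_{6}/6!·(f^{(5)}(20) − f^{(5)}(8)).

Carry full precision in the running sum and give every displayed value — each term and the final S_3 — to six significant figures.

Integral: ∫_8^20 x·e^(−x/53) dx = 127.187.
Boundary: ½(f(8) + f(20)) = ½(6.87917 + 13.7134) = 10.2963.
So far: 137.483.
k=1: B_{2}/(2)! × [f^{(1)}(20) − f^{(1)}(8)] = 1/12 × (0.426927 − 0.730101) = -0.0252645.
Running total after k=1: 137.458.
k=2: B_{4}/(4)! × [f^{(3)}(20) − f^{(3)}(8)] = −1/720 × (0.000640181 − 0.000872159) = 3.22192e-07.
Running total after k=2: 137.458.
k=3: B_{6}/(6)! × [f^{(5)}(20) − f^{(5)}(8)] = 1/30240 × (4.01700e-07 − 5.28445e-07) = -4.19130e-12.

S_3 ≈ 137.458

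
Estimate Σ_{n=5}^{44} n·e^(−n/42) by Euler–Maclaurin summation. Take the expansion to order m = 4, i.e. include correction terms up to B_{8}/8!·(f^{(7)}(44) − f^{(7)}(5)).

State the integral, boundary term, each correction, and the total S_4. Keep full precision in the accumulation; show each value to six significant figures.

S_4 ≈ 495.331

Integral: ∫_5^44 x·e^(−x/42) dx = 485.461.
Endpoint term: (f(5) + f(44))/2 = (4.43883 + 15.4340)/2 = 9.93640.
Integral + boundary = 495.397.
Correction k=1: B_{2}/2! · (f^{(1)}(44) − f^{(1)}(5)) = 1/12 · (-0.0167034 − 0.782079) = -0.0665652.
After k=1: 495.331.
Correction k=2: B_{4}/4! · (f^{(3)}(44) − f^{(3)}(5)) = −1/720 · (0.000388232 − 0.00144989) = 1.47453e-06.
After k=2: 495.331.
Correction k=3: B_{6}/6! · (f^{(5)}(44) − f^{(5)}(5)) = 1/30240 · (4.45540e-07 − 1.39253e-06) = -3.13159e-11.
After k=3: 495.331.
Correction k=4: B_{8}/8! · (f^{(7)}(44) − f^{(7)}(5)) = −1/1209600 · (3.80382e-10 − 1.11289e-09) = 6.05576e-16.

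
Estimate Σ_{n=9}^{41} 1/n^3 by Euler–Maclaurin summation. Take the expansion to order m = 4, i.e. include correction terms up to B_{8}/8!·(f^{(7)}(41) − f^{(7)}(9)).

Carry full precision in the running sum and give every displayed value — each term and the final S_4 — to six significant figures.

Integral: ∫_9^41 1/x^3 dx = 0.00587540.
Boundary: ½(f(9) + f(41)) = ½(0.00137174 + 1.45094e-05) = 0.000693126.
So far: 0.00656852.
Order-1 term: 1/12 · (-1.06166e-06 − (-0.000457247)) = 3.80155e-05.
After k=1: 0.00660654.
Order-2 term: −1/720 · (-1.26313e-08 − (-0.000112901)) = -1.56789e-07.
After k=2: 0.00660638.
Order-3 term: 1/30240 · (-3.15595e-10 − (-5.85410e-05)) = 1.93587e-09.
After k=3: 0.00660638.
Order-4 term: −1/1209600 · (-1.35174e-11 − (-5.20365e-05)) = -4.30196e-11.

S_4 ≈ 0.00660638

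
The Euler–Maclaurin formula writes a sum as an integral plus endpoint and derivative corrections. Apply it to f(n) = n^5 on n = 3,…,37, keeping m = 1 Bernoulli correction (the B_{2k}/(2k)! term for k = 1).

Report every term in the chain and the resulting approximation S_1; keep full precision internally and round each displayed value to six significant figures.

∫_3^37 x^5 dx evaluates to 4.27621e+08.
Endpoint term: (f(3) + f(37))/2 = (243.000 + 6.93440e+07)/2 = 3.46721e+07.
Running total after boundary: 4.62293e+08.
k=1: B_{2}/(2)! × [f^{(1)}(37) − f^{(1)}(3)] = 1/12 × (9.37080e+06 − 405.000) = 780867.

S_1 ≈ 4.63074e+08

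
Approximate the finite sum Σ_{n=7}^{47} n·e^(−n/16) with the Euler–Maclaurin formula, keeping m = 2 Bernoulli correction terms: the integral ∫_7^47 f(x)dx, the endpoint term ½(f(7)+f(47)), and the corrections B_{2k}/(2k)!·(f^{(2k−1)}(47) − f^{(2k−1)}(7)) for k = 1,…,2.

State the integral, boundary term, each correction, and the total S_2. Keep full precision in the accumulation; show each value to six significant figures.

The integral term ∫_7^47 x·e^(−x/16) dx = 184.177.
Endpoint term: (f(7) + f(47))/2 = (4.51954 + 2.49091)/2 = 3.50522.
Running total after boundary: 187.682.
Order-1 term: 1/12 · (-0.102684 − 0.363177) = -0.0388218.
Partial sum through k=1: 187.643.
Order-2 term: −1/720 · (1.29390e-05 − 0.00646279) = 8.95813e-06.

S_2 ≈ 187.643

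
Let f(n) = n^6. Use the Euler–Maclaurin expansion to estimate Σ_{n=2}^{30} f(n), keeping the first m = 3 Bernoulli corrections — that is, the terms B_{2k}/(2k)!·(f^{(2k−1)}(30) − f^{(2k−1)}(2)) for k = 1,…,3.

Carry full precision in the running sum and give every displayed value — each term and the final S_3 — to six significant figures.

S_3 ≈ 3.50093e+09

Integral: ∫_2^30 x^6 dx = 3.12429e+09.
Endpoint term: (f(2) + f(30))/2 = (64.0000 + 7.29000e+08)/2 = 3.64500e+08.
So far: 3.48879e+09.
k=1: B_{2}/(2)! × [f^{(1)}(30) − f^{(1)}(2)] = 1/12 × (1.45800e+08 − 192.000) = 1.21500e+07.
After k=1: 3.50094e+09.
k=2: B_{4}/(4)! × [f^{(3)}(30) − f^{(3)}(2)] = −1/720 × (3.24000e+06 − 960.000) = -4498.67.
After k=2: 3.50093e+09.
k=3: B_{6}/(6)! × [f^{(5)}(30) − f^{(5)}(2)] = 1/30240 × (21600.0 − 1440.00) = 0.666667.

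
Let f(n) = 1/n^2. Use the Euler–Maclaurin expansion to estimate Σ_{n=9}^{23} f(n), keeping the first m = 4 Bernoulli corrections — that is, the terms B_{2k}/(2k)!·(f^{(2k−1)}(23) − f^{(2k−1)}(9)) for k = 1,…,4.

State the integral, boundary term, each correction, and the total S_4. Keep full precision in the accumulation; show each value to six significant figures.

Integral: ∫_9^23 1/x^2 dx = 0.0676329.
Endpoint term: (f(9) + f(23))/2 = (0.0123457 + 0.00189036)/2 = 0.00711802.
Running total after boundary: 0.0747509.
Order-1 term: 1/12 · (-0.000164379 − (-0.00274348)) = 0.000214925.
After k=1: 0.0749658.
Order-2 term: −1/720 · (-3.72883e-06 − (-0.000406442)) = -5.59324e-07.
After k=2: 0.0749652.
Order-3 term: 1/30240 · (-2.11465e-07 − (-0.000150534)) = 4.97099e-09.
After k=3: 0.0749652.
Order-4 term: −1/1209600 · (-2.23857e-08 − (-0.000104073)) = -8.60207e-11.

S_4 ≈ 0.0749652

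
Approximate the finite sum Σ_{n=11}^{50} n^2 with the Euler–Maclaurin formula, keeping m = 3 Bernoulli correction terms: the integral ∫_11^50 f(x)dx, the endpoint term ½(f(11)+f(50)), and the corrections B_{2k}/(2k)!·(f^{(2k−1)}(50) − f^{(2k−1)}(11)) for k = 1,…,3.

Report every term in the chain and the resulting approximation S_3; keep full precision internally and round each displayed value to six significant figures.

Integral: ∫_11^50 x^2 dx = 41223.0.
Boundary: ½(f(11) + f(50)) = ½(121.000 + 2500.00) = 1310.50.
Running total after boundary: 42533.5.
Correction k=1: B_{2}/2! · (f^{(1)}(50) − f^{(1)}(11)) = 1/12 · (100.000 − 22.0000) = 6.50000.
After k=1: 42540.0.
Correction k=2: B_{4}/4! · (f^{(3)}(50) − f^{(3)}(11)) = −1/720 · (0.00000 − 0.00000) = 0.00000.
After k=2: 42540.0.
Correction k=3: B_{6}/6! · (f^{(5)}(50) − f^{(5)}(11)) = 1/30240 · (0.00000 − 0.00000) = 0.00000.

S_3 ≈ 42540.0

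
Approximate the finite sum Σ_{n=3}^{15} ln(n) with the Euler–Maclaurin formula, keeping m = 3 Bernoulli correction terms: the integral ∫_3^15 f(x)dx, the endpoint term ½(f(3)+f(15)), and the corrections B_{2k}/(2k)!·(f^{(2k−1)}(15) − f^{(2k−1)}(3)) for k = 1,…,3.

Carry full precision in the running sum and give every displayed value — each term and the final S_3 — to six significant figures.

The integral term ∫_3^15 ln(x) dx = 25.3249.
Boundary: ½(f(3) + f(15)) = ½(1.09861 + 2.70805) = 1.90333.
Running total after boundary: 27.2282.
Order-1 term: 1/12 · (0.0666667 − 0.333333) = -0.0222222.
Partial sum through k=1: 27.2060.
Order-2 term: −1/720 · (0.000592593 − 0.0740741) = 0.000102058.
Partial sum through k=2: 27.2061.
Order-3 term: 1/30240 · (3.16049e-05 − 0.0987654) = -3.26501e-06.

S_3 ≈ 27.2061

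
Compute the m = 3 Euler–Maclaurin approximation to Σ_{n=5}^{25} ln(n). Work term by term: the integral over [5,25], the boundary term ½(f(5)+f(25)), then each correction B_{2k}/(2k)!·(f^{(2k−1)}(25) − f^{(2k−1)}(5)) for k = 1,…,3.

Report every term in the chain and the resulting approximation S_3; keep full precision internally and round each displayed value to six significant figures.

S_3 ≈ 54.8256

Integral: ∫_5^25 ln(x) dx = 52.4247.
Endpoint term: (f(5) + f(25))/2 = (1.60944 + 3.21888)/2 = 2.41416.
So far: 54.8389.
Order-1 term: 1/12 · (0.0400000 − 0.200000) = -0.0133333.
Partial sum through k=1: 54.8255.
Order-2 term: −1/720 · (0.000128000 − 0.0160000) = 2.20444e-05.
Partial sum through k=2: 54.8256.
Order-3 term: 1/30240 · (2.45760e-06 − 0.00768000) = -2.53887e-07.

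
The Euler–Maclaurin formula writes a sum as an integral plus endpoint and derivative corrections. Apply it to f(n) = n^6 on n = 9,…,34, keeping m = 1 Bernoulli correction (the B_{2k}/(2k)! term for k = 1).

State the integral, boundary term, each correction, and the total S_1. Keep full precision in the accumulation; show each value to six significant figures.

S_1 ≈ 8.29801e+09

The integral term ∫_9^34 x^6 dx = 7.50265e+09.
Boundary: ½(f(9) + f(34)) = ½(531441 + 1.54480e+09) = 7.72668e+08.
Integral + boundary = 8.27532e+09.
Order-1 term: 1/12 · (2.72613e+08 − 354294) = 2.26882e+07.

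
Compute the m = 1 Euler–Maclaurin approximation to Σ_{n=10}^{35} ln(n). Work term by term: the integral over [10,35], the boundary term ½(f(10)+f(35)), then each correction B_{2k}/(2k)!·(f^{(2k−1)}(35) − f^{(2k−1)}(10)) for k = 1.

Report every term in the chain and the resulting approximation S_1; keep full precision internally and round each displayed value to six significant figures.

S_1 ≈ 79.3343

Integral: ∫_10^35 ln(x) dx = 76.4113.
Boundary: ½(f(10) + f(35)) = ½(2.30259 + 3.55535) = 2.92897.
Running total after boundary: 79.3403.
Order-1 term: 1/12 · (0.0285714 − 0.100000) = -0.00595238.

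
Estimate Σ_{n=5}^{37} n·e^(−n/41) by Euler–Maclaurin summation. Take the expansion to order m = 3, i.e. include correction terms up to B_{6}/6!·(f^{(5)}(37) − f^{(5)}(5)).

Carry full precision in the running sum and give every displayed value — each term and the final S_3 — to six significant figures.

Integral: ∫_5^37 x·e^(−x/41) dx = 372.429.
½[f(5) + f(37)] = ½[4.42596 + 15.0064] = 9.71619.
Integral + boundary = 382.145.
k=1: B_{2}/(2)! × [f^{(1)}(37) − f^{(1)}(5)] = 1/12 × (0.0395687 − 0.777241) = -0.0614727.
Partial sum through k=1: 382.084.
k=2: B_{4}/(4)! × [f^{(3)}(37) − f^{(3)}(5)] = −1/720 × (0.000506084 − 0.00151554) = 1.40202e-06.
Partial sum through k=2: 382.084.
k=3: B_{6}/(6)! × [f^{(5)}(37) − f^{(5)}(5)] = 1/30240 × (5.88120e-07 − 1.52809e-06) = -3.10836e-11.

S_3 ≈ 382.084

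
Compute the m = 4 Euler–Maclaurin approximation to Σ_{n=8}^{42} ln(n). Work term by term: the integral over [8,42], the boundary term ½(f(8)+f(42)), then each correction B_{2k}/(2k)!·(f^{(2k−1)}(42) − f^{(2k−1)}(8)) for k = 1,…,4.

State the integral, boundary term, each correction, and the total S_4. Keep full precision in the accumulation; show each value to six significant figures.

S_4 ≈ 109.247

Integral: ∫_8^42 ln(x) dx = 106.347.
Endpoint term: (f(8) + f(42))/2 = (2.07944 + 3.73767)/2 = 2.90856.
So far: 109.255.
k=1: B_{2}/(2)! × [f^{(1)}(42) − f^{(1)}(8)] = 1/12 × (0.0238095 − 0.125000) = -0.00843254.
Running total after k=1: 109.247.
k=2: B_{4}/(4)! × [f^{(3)}(42) − f^{(3)}(8)] = −1/720 × (2.69949e-05 − 0.00390625) = 5.38785e-06.
Running total after k=2: 109.247.
k=3: B_{6}/(6)! × [f^{(5)}(42) − f^{(5)}(8)] = 1/30240 × (1.83639e-07 − 0.000732422) = -2.42142e-08.
Running total after k=3: 109.247.
k=4: B_{8}/(8)! × [f^{(7)}(42) − f^{(7)}(8)] = −1/1209600 × (3.12311e-09 − 0.000343323) = 2.83829e-10.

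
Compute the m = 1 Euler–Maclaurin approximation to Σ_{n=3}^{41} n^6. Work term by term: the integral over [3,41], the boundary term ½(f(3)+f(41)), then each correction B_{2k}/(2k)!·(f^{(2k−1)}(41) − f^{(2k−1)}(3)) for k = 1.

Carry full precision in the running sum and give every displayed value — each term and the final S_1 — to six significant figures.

S_1 ≈ 3.02550e+10

Integral: ∫_3^41 x^6 dx = 2.78220e+10.
Boundary: ½(f(3) + f(41)) = ½(729.000 + 4.75010e+09) = 2.37505e+09.
Running total after boundary: 3.01971e+10.
k=1: B_{2}/(2)! × [f^{(1)}(41) − f^{(1)}(3)] = 1/12 × (6.95137e+08 − 1458.00) = 5.79280e+07.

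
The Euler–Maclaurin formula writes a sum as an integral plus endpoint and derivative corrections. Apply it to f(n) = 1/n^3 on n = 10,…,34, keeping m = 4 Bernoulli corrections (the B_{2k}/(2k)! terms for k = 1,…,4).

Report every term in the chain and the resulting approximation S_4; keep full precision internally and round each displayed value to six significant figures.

S_4 ≈ 0.00510493

Integral: ∫_10^34 1/x^3 dx = 0.00456747.
Boundary: ½(f(10) + f(34)) = ½(0.00100000 + 2.54427e-05) = 0.000512721.
Integral + boundary = 0.00508020.
Order-1 term: 1/12 · (-2.24494e-06 − (-0.000300000)) = 2.48129e-05.
Partial sum through k=1: 0.00510501.
Order-2 term: −1/720 · (-3.88399e-08 − (-6.00000e-05)) = -8.32794e-08.
Partial sum through k=2: 0.00510493.
Order-3 term: 1/30240 · (-1.41114e-09 − (-2.52000e-05)) = 8.33287e-10.
Partial sum through k=3: 0.00510493.
Order-4 term: −1/1209600 · (-8.78909e-11 − (-1.81440e-05)) = -1.49999e-11.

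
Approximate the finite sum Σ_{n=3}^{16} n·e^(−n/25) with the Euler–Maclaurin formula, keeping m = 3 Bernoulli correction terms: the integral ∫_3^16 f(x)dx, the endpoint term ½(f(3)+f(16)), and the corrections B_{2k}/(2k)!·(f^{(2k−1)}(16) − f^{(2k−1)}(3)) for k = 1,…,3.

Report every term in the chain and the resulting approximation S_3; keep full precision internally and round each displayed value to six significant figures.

S_3 ≈ 85.8691

The integral term ∫_3^16 x·e^(−x/25) dx = 80.3696.
½[f(3) + f(16)] = ½[2.66076 + 8.43668] = 5.54872.
Integral + boundary = 85.9183.
k=1: B_{2}/(2)! × [f^{(1)}(16) − f^{(1)}(3)] = 1/12 × (0.189825 − 0.780490) = -0.0492221.
After k=1: 85.8691.
k=2: B_{4}/(4)! × [f^{(3)}(16) − f^{(3)}(3)] = −1/720 × (0.00199106 − 0.00408693) = 2.91093e-06.
After k=2: 85.8691.
k=3: B_{6}/(6)! × [f^{(5)}(16) − f^{(5)}(3)] = 1/30240 × (5.88543e-06 − 1.10801e-05) = -1.71782e-10.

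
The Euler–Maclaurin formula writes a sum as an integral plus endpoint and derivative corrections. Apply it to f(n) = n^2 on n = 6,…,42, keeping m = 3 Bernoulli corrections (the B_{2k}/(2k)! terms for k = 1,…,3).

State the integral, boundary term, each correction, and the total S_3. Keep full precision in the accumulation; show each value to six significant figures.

∫_6^42 x^2 dx evaluates to 24624.0.
Endpoint term: (f(6) + f(42))/2 = (36.0000 + 1764.00)/2 = 900.000.
Running total after boundary: 25524.0.
k=1: B_{2}/(2)! × [f^{(1)}(42) − f^{(1)}(6)] = 1/12 × (84.0000 − 12.0000) = 6.00000.
Partial sum through k=1: 25530.0.
k=2: B_{4}/(4)! × [f^{(3)}(42) − f^{(3)}(6)] = −1/720 × (0.00000 − 0.00000) = 0.00000.
Partial sum through k=2: 25530.0.
k=3: B_{6}/(6)! × [f^{(5)}(42) − f^{(5)}(6)] = 1/30240 × (0.00000 − 0.00000) = 0.00000.

S_3 ≈ 25530.0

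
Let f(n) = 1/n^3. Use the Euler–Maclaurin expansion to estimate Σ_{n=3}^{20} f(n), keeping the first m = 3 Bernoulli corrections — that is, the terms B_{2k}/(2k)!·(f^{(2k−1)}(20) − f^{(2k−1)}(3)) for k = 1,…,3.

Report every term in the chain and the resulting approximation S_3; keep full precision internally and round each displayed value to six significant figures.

S_3 ≈ 0.0758698

Integral: ∫_3^20 1/x^3 dx = 0.0543056.
Boundary: ½(f(3) + f(20)) = ½(0.0370370 + 0.000125000) = 0.0185810.
Integral + boundary = 0.0728866.
Order-1 term: 1/12 · (-1.87500e-05 − (-0.0370370)) = 0.00308486.
After k=1: 0.0759714.
Order-2 term: −1/720 · (-9.37500e-07 − (-0.0823045)) = -0.000114311.
After k=2: 0.0758571.
Order-3 term: 1/30240 · (-9.84375e-08 − (-0.384088)) = 1.27013e-05.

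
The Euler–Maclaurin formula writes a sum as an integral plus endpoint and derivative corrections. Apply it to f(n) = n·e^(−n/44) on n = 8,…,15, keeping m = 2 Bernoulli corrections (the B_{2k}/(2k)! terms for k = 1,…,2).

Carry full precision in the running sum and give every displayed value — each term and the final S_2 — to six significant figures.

The integral term ∫_8^15 x·e^(−x/44) dx = 61.5499.
½[f(8) + f(15)] = ½[6.67002 + 10.6669] = 8.66844.
Integral + boundary = 70.2184.
Correction k=1: B_{2}/2! · (f^{(1)}(15) − f^{(1)}(8)) = 1/12 · (0.468695 − 0.682161) = -0.0177889.
After k=1: 70.2006.
Correction k=2: B_{4}/4! · (f^{(3)}(15) − f^{(3)}(8)) = −1/720 · (0.000976726 − 0.00121367) = 3.29090e-07.

S_2 ≈ 70.2006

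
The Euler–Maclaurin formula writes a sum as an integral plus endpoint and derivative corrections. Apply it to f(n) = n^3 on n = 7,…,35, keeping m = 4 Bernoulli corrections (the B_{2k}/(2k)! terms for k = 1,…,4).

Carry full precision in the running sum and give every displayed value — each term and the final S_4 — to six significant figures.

The integral term ∫_7^35 x^3 dx = 374556.
Boundary: ½(f(7) + f(35)) = ½(343.000 + 42875.0) = 21609.0.
So far: 396165.
Correction k=1: B_{2}/2! · (f^{(1)}(35) − f^{(1)}(7)) = 1/12 · (3675.00 − 147.000) = 294.000.
After k=1: 396459.
Correction k=2: B_{4}/4! · (f^{(3)}(35) − f^{(3)}(7)) = −1/720 · (6.00000 − 6.00000) = 0.00000.
After k=2: 396459.
Correction k=3: B_{6}/6! · (f^{(5)}(35) − f^{(5)}(7)) = 1/30240 · (0.00000 − 0.00000) = 0.00000.
After k=3: 396459.
Correction k=4: B_{8}/8! · (f^{(7)}(35) − f^{(7)}(7)) = −1/1209600 · (0.00000 − 0.00000) = 0.00000.

S_4 ≈ 396459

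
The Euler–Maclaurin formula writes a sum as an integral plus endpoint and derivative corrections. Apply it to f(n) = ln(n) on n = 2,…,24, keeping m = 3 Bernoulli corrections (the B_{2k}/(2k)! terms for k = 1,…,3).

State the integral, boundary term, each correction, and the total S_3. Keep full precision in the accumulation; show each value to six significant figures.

Integral: ∫_2^24 ln(x) dx = 52.8870.
½[f(2) + f(24)] = ½[0.693147 + 3.17805] = 1.93560.
Integral + boundary = 54.8226.
Correction k=1: B_{2}/2! · (f^{(1)}(24) − f^{(1)}(2)) = 1/12 · (0.0416667 − 0.500000) = -0.0381944.
After k=1: 54.7844.
Correction k=2: B_{4}/4! · (f^{(3)}(24) − f^{(3)}(2)) = −1/720 · (0.000144676 − 0.250000) = 0.000347021.
After k=2: 54.7848.
Correction k=3: B_{6}/6! · (f^{(5)}(24) − f^{(5)}(2)) = 1/30240 · (3.01408e-06 − 0.750000) = -2.48015e-05.

S_3 ≈ 54.7847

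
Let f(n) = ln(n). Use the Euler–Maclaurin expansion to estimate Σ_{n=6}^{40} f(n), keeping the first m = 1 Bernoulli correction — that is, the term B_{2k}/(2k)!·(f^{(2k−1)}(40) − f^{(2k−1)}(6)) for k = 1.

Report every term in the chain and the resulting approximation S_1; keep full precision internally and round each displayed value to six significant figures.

S_1 ≈ 105.533

The integral term ∫_6^40 ln(x) dx = 102.805.
Boundary: ½(f(6) + f(40)) = ½(1.79176 + 3.68888) = 2.74032.
Integral + boundary = 105.545.
Correction k=1: B_{2}/2! · (f^{(1)}(40) − f^{(1)}(6)) = 1/12 · (0.0250000 − 0.166667) = -0.0118056.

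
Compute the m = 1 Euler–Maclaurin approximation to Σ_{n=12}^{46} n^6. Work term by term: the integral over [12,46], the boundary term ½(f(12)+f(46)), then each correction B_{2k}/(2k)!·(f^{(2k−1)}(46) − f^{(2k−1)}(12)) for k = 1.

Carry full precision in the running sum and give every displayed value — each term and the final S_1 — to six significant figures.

S_1 ≈ 6.70960e+10

∫_12^46 x^6 dx evaluates to 6.22545e+10.
½[f(12) + f(46)] = ½[2.98598e+06 + 9.47430e+09] = 4.73864e+09.
Running total after boundary: 6.69932e+10.
k=1: B_{2}/(2)! × [f^{(1)}(46) − f^{(1)}(12)] = 1/12 × (1.23578e+09 − 1.49299e+06) = 1.02857e+08.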